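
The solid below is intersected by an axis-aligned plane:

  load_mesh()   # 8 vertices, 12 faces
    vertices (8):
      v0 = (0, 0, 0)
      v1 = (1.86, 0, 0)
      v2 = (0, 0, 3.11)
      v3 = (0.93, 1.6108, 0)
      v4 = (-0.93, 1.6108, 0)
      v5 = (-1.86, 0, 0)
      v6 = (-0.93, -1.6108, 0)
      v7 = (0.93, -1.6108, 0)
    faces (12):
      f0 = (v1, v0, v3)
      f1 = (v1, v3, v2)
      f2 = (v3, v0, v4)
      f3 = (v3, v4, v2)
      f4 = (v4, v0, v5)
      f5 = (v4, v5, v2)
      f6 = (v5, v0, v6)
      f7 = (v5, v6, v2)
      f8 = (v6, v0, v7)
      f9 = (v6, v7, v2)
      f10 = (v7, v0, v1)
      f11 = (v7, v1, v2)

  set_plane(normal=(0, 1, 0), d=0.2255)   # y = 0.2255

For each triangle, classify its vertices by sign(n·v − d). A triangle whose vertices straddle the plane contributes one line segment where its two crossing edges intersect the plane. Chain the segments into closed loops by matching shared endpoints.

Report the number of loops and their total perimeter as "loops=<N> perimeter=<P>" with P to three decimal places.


loops=1 perimeter=9.953

Straddling triangles (6 of 12):
  (v1,v0,v3) [--+] → (0.130193, 0.2255, 0)–(1.72981, 0.2255, 0)  len=1.5996
  (v1,v3,v2) [-+-] → (1.72981, 0.2255, 0)–(0.130193, 0.2255, 2.67462)  len=3.1165
  (v3,v0,v4) [+-+] → (0.130193, 0.2255, 0)–(-0.130193, 0.2255, 0)  len=0.2604
  (v3,v4,v2) [++-] → (-0.130193, 0.2255, 2.67462)–(0.130193, 0.2255, 2.67462)  len=0.2604
  (v4,v0,v5) [+--] → (-0.130193, 0.2255, 0)–(-1.72981, 0.2255, 0)  len=1.5996
  (v4,v5,v2) [+--] → (-1.72981, 0.2255, 0)–(-0.130193, 0.2255, 2.67462)  len=3.1165

Chained into 1 loop(s):
  loop 1: 6 segments, perimeter = 9.9529
Total perimeter = 9.953


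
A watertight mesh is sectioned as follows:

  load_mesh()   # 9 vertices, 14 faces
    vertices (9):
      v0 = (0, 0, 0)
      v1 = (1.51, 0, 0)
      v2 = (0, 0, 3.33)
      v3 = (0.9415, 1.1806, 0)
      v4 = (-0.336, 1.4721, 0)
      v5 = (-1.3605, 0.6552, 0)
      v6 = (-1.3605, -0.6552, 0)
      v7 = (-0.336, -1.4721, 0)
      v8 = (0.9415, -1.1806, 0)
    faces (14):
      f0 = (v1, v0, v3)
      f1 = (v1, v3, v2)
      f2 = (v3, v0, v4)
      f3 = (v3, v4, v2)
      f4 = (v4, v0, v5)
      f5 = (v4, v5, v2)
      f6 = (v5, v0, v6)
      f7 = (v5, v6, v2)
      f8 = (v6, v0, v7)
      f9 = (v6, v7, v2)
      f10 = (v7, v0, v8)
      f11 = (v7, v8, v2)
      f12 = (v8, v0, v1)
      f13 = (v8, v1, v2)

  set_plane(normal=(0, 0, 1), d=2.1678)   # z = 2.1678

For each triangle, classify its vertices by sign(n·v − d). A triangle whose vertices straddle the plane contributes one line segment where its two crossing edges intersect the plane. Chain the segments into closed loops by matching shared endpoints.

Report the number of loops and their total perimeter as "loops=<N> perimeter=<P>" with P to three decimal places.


Straddling triangles (7 of 14):
  (v1,v3,v2) [--+] → (0.328592, 0.41204, 2.1678)–(0.527004, 0, 2.1678)  len=0.4573
  (v3,v4,v2) [--+] → (-0.117267, 0.513776, 2.1678)–(0.328592, 0.41204, 2.1678)  len=0.4573
  (v4,v5,v2) [--+] → (-0.474827, 0.228671, 2.1678)–(-0.117267, 0.513776, 2.1678)  len=0.4573
  (v5,v6,v2) [--+] → (-0.474827, -0.228671, 2.1678)–(-0.474827, 0.228671, 2.1678)  len=0.4573
  (v6,v7,v2) [--+] → (-0.117267, -0.513776, 2.1678)–(-0.474827, -0.228671, 2.1678)  len=0.4573
  (v7,v8,v2) [--+] → (0.328592, -0.41204, 2.1678)–(-0.117267, -0.513776, 2.1678)  len=0.4573
  (v8,v1,v2) [--+] → (0.527004, 0, 2.1678)–(0.328592, -0.41204, 2.1678)  len=0.4573

Chained into 1 loop(s):
  loop 1: 7 segments, perimeter = 3.2012
Total perimeter = 3.201

loops=1 perimeter=3.201


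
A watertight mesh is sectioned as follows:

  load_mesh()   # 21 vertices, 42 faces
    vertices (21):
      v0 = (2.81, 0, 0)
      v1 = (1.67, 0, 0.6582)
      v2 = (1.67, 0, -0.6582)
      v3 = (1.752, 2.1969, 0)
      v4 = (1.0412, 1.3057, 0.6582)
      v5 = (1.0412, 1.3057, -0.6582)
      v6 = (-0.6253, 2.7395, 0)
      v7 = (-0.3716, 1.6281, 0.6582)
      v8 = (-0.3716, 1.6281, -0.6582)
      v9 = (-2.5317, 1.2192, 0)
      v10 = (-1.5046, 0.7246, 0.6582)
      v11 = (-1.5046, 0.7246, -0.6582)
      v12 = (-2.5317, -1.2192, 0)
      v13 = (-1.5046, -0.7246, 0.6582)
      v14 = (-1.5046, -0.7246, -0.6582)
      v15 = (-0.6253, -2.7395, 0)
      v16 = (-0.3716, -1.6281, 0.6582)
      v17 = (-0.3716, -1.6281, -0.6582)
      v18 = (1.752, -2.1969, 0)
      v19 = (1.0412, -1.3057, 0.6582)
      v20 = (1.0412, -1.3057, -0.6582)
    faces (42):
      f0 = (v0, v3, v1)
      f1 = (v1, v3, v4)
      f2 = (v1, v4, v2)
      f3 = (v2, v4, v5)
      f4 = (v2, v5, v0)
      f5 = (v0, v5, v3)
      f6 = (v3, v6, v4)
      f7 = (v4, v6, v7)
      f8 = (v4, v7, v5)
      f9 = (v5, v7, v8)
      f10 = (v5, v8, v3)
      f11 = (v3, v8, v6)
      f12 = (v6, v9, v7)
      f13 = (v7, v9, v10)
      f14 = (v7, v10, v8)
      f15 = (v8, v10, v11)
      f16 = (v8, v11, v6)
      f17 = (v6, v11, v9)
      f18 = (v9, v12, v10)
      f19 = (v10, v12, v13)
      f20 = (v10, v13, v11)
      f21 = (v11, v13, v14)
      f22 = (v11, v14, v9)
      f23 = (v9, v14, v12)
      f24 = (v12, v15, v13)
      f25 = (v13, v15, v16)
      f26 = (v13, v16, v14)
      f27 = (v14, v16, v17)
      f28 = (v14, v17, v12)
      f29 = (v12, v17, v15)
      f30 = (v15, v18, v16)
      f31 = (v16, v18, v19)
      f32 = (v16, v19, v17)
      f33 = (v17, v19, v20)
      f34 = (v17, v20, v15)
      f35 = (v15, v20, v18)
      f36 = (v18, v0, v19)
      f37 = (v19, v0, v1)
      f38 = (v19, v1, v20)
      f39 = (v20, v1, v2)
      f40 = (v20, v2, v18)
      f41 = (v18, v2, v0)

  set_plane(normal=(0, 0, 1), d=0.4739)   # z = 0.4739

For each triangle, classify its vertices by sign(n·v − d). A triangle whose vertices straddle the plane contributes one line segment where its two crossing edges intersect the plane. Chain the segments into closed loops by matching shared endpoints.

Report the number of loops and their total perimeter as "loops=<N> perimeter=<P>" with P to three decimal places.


Straddling triangles (28 of 42):
  (v0,v3,v1) [--+] → (1.69296, 0.615145, 0.4739)–(1.98921, 0, 0.4739)  len=0.6828
  (v1,v3,v4) [+-+] → (1.69296, 0.615145, 0.4739)–(1.24023, 1.55524, 0.4739)  len=1.0434
  (v1,v4,v2) [++-] → (1.12923, 1.1229, 0.4739)–(1.67, 0, 0.4739)  len=1.2463
  (v2,v4,v5) [-+-] → (1.12923, 1.1229, 0.4739)–(1.0412, 1.3057, 0.4739)  len=0.2029
  (v3,v6,v4) [--+] → (0.57457, 1.70717, 0.4739)–(1.24023, 1.55524, 0.4739)  len=0.6828
  (v4,v6,v7) [+-+] → (0.57457, 1.70717, 0.4739)–(-0.442638, 1.9393, 0.4739)  len=1.0434
  (v4,v7,v5) [++-] → (-0.173804, 1.58296, 0.4739)–(1.0412, 1.3057, 0.4739)  len=1.2462
  (v5,v7,v8) [-+-] → (-0.173804, 1.58296, 0.4739)–(-0.3716, 1.6281, 0.4739)  len=0.2029
  (v6,v9,v7) [--+] → (-0.976441, 1.51361, 0.4739)–(-0.442638, 1.9393, 0.4739)  len=0.6828
  (v7,v9,v10) [+-+] → (-0.976441, 1.51361, 0.4739)–(-1.79219, 0.863091, 0.4739)  len=1.0434
  (v7,v10,v8) [++-] → (-1.34598, 0.851093, 0.4739)–(-0.3716, 1.6281, 0.4739)  len=1.2463
  (v8,v10,v11) [-+-] → (-1.34598, 0.851093, 0.4739)–(-1.5046, 0.7246, 0.4739)  len=0.2029
  (v9,v12,v10) [--+] → (-1.79219, 0.180324, 0.4739)–(-1.79219, 0.863091, 0.4739)  len=0.6828
  (v10,v12,v13) [+-+] → (-1.79219, 0.180324, 0.4739)–(-1.79219, -0.863091, 0.4739)  len=1.0434
  (v10,v13,v11) [++-] → (-1.5046, -0.521708, 0.4739)–(-1.5046, 0.7246, 0.4739)  len=1.2463
  (v11,v13,v14) [-+-] → (-1.5046, -0.521708, 0.4739)–(-1.5046, -0.7246, 0.4739)  len=0.2029
  (v12,v15,v13) [--+] → (-1.25839, -1.28878, 0.4739)–(-1.79219, -0.863091, 0.4739)  len=0.6828
  (v13,v15,v16) [+-+] → (-1.25839, -1.28878, 0.4739)–(-0.442638, -1.9393, 0.4739)  len=1.0434
  (v13,v16,v14) [++-] → (-0.530223, -1.50161, 0.4739)–(-1.5046, -0.7246, 0.4739)  len=1.2463
  (v14,v16,v17) [-+-] → (-0.530223, -1.50161, 0.4739)–(-0.3716, -1.6281, 0.4739)  len=0.2029
  (v15,v18,v16) [--+] → (0.223021, -1.78737, 0.4739)–(-0.442638, -1.9393, 0.4739)  len=0.6828
  (v16,v18,v19) [+-+] → (0.223021, -1.78737, 0.4739)–(1.24023, -1.55524, 0.4739)  len=1.0434
  (v16,v19,v17) [++-] → (0.843404, -1.35084, 0.4739)–(-0.3716, -1.6281, 0.4739)  len=1.2462
  (v17,v19,v20) [-+-] → (0.843404, -1.35084, 0.4739)–(1.0412, -1.3057, 0.4739)  len=0.2029
  (v18,v0,v19) [--+] → (1.53647, -0.940096, 0.4739)–(1.24023, -1.55524, 0.4739)  len=0.6828
  (v19,v0,v1) [+-+] → (1.53647, -0.940096, 0.4739)–(1.98921, 0, 0.4739)  len=1.0434
  (v19,v1,v20) [++-] → (1.58197, -0.182802, 0.4739)–(1.0412, -1.3057, 0.4739)  len=1.2463
  (v20,v1,v2) [-+-] → (1.58197, -0.182802, 0.4739)–(1.67, 0, 0.4739)  len=0.2029

Chained into 2 loop(s):
  loop 1: 14 segments, perimeter = 12.0831
  loop 2: 14 segments, perimeter = 10.1442
Total perimeter = 22.227

loops=2 perimeter=22.227


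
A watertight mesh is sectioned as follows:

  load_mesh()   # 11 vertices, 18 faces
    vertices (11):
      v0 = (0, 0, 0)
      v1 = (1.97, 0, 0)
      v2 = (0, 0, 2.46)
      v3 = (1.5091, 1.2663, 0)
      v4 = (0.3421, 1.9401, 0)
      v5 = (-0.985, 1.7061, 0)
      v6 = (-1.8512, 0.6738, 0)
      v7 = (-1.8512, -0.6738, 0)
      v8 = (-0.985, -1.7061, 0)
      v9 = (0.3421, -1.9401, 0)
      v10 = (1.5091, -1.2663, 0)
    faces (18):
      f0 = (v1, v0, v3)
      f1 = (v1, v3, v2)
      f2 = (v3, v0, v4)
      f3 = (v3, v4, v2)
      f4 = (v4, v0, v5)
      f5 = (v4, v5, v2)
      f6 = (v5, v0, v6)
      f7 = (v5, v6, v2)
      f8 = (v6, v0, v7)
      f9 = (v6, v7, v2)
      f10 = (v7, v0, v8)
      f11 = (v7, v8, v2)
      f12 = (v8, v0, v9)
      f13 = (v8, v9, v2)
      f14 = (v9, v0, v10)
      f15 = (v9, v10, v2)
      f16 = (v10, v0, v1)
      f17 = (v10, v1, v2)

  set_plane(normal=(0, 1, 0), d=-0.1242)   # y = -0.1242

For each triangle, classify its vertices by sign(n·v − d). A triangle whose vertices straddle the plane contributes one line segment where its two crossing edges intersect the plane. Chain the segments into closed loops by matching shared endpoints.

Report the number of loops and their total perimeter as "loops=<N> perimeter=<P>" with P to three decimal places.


Straddling triangles (10 of 18):
  (v6,v0,v7) [++-] → (-0.341227, -0.1242, 0)–(-1.8512, -0.1242, 0)  len=1.5100
  (v6,v7,v2) [+-+] → (-1.8512, -0.1242, 0)–(-0.341227, -0.1242, 2.00655)  len=2.5112
  (v7,v0,v8) [-+-] → (-0.341227, -0.1242, 0)–(-0.0717056, -0.1242, 0)  len=0.2695
  (v7,v8,v2) [--+] → (-0.0717056, -0.1242, 2.28092)–(-0.341227, -0.1242, 2.00655)  len=0.3846
  (v8,v0,v9) [-+-] → (-0.0717056, -0.1242, 0)–(0.0219003, -0.1242, 0)  len=0.0936
  (v8,v9,v2) [--+] → (0.0219003, -0.1242, 2.30252)–(-0.0717056, -0.1242, 2.28092)  len=0.0961
  (v9,v0,v10) [-+-] → (0.0219003, -0.1242, 0)–(0.148014, -0.1242, 0)  len=0.1261
  (v9,v10,v2) [--+] → (0.148014, -0.1242, 2.21872)–(0.0219003, -0.1242, 2.30252)  len=0.1514
  (v10,v0,v1) [-++] → (0.148014, -0.1242, 0)–(1.92479, -0.1242, 0)  len=1.7768
  (v10,v1,v2) [-++] → (1.92479, -0.1242, 0)–(0.148014, -0.1242, 2.21872)  len=2.8425

Chained into 1 loop(s):
  loop 1: 10 segments, perimeter = 9.7618
Total perimeter = 9.762

loops=1 perimeter=9.762


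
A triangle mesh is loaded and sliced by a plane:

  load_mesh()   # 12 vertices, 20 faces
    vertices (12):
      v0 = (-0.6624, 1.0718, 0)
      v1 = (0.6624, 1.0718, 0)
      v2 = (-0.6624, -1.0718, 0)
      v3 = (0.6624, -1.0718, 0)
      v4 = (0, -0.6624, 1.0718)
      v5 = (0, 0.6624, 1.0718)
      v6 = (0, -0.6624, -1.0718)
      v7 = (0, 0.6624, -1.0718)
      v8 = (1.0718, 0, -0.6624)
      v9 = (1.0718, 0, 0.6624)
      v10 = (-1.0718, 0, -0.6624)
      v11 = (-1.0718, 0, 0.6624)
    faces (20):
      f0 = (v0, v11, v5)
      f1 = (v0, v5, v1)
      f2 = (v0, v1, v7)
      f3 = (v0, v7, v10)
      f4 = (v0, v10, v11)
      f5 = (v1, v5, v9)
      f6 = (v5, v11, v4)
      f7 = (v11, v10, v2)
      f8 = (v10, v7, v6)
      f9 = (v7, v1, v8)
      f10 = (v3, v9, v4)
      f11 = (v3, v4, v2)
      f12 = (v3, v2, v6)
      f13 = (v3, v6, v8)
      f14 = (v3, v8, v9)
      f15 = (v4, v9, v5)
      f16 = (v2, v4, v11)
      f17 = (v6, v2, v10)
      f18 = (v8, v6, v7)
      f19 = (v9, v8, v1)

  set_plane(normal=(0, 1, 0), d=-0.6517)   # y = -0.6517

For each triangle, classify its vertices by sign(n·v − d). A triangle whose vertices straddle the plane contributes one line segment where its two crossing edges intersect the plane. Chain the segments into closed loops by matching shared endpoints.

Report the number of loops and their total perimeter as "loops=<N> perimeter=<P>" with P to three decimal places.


Straddling triangles (10 of 20):
  (v5,v11,v4) [++-] → (-0.0173132, -0.6517, 1.06519)–(0, -0.6517, 1.0718)  len=0.0185
  (v11,v10,v2) [++-] → (-0.822867, -0.6517, -0.259633)–(-0.822867, -0.6517, 0.259633)  len=0.5193
  (v10,v7,v6) [++-] → (0, -0.6517, -1.0718)–(-0.0173132, -0.6517, -1.06519)  len=0.0185
  (v3,v9,v4) [-+-] → (0.822867, -0.6517, 0.259633)–(0.0173132, -0.6517, 1.06519)  len=1.1392
  (v3,v6,v8) [--+] → (0.0173132, -0.6517, -1.06519)–(0.822867, -0.6517, -0.259633)  len=1.1392
  (v3,v8,v9) [-++] → (0.822867, -0.6517, -0.259633)–(0.822867, -0.6517, 0.259633)  len=0.5193
  (v4,v9,v5) [-++] → (0.0173132, -0.6517, 1.06519)–(0, -0.6517, 1.0718)  len=0.0185
  (v2,v4,v11) [--+] → (-0.0173132, -0.6517, 1.06519)–(-0.822867, -0.6517, 0.259633)  len=1.1392
  (v6,v2,v10) [--+] → (-0.822867, -0.6517, -0.259633)–(-0.0173132, -0.6517, -1.06519)  len=1.1392
  (v8,v6,v7) [+-+] → (0.0173132, -0.6517, -1.06519)–(0, -0.6517, -1.0718)  len=0.0185

Chained into 1 loop(s):
  loop 1: 10 segments, perimeter = 5.6696
Total perimeter = 5.670

loops=1 perimeter=5.670


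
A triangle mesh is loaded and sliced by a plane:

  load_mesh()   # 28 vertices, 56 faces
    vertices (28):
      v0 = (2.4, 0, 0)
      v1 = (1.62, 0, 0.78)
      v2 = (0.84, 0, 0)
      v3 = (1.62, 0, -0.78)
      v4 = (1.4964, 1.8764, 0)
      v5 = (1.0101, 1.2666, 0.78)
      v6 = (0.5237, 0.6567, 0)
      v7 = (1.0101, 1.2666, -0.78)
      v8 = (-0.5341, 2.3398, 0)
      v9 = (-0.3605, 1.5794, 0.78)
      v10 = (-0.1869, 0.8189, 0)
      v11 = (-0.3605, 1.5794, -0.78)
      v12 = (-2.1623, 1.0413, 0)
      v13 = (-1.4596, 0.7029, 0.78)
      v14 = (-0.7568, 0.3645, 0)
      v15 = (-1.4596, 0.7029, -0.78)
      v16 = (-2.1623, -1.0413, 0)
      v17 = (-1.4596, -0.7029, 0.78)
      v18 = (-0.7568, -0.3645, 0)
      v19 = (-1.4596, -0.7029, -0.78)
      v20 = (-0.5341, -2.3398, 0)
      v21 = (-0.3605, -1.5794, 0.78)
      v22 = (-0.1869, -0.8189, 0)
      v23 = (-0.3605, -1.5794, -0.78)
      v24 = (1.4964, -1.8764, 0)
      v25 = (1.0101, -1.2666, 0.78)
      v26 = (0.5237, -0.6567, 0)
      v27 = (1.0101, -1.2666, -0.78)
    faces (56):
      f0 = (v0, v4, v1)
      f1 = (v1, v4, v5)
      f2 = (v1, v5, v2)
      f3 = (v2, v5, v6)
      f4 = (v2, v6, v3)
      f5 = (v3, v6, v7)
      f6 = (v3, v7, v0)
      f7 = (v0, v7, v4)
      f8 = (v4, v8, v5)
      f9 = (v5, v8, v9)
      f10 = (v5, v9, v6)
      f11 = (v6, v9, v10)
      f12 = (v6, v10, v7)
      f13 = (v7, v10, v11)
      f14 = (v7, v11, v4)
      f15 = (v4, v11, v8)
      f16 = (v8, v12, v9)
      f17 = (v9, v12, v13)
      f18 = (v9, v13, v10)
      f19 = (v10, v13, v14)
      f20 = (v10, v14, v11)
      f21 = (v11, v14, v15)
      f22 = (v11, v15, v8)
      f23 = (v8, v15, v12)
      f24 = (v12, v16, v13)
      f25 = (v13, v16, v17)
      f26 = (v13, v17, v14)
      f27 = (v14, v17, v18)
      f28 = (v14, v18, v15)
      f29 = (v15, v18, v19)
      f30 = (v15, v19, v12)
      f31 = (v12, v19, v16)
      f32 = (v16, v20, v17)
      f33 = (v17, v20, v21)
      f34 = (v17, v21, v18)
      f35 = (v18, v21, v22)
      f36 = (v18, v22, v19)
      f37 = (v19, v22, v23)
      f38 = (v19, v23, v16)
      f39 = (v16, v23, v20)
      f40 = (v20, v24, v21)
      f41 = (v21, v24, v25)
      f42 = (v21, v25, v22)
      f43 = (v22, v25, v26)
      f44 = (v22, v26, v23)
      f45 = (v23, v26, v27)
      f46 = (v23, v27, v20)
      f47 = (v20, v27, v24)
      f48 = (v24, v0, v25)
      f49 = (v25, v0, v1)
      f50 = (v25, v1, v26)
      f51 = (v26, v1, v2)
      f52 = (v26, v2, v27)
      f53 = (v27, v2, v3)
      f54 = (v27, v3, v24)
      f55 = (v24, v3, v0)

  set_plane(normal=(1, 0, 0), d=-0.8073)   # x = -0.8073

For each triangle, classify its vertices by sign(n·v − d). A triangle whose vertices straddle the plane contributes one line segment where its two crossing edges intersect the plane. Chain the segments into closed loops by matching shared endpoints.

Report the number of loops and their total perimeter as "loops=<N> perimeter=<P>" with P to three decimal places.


loops=1 perimeter=10.734

Straddling triangles (18 of 56):
  (v8,v12,v9) [+-+] → (-0.8073, 2.12192, 0)–(-0.8073, 1.44597, 0.58658)  len=0.8950
  (v9,v12,v13) [+--] → (-0.8073, 1.44597, 0.58658)–(-0.8073, 1.22309, 0.78)  len=0.2951
  (v9,v13,v10) [+-+] → (-0.8073, 1.22309, 0.78)–(-0.8073, 0.762354, 0.380225)  len=0.6100
  (v10,v13,v14) [+-+] → (-0.8073, 0.762354, 0.380225)–(-0.8073, 0.388816, 0.0560472)  len=0.4946
  (v11,v14,v15) [++-] → (-0.8073, 0.388816, -0.0560472)–(-0.8073, 1.22309, -0.78)  len=1.1046
  (v11,v15,v8) [+-+] → (-0.8073, 1.22309, -0.78)–(-0.8073, 1.8566, -0.23025)  len=0.8388
  (v8,v15,v12) [+--] → (-0.8073, 1.8566, -0.23025)–(-0.8073, 2.12192, 0)  len=0.3513
  (v13,v17,v14) [--+] → (-0.8073, 0.287802, 0.0560472)–(-0.8073, 0.388816, 0.0560472)  len=0.1010
  (v14,v17,v18) [+-+] → (-0.8073, 0.287802, 0.0560472)–(-0.8073, -0.388816, 0.0560472)  len=0.6766
  (v14,v18,v15) [++-] → (-0.8073, -0.287802, -0.0560472)–(-0.8073, 0.388816, -0.0560472)  len=0.6766
  (v15,v18,v19) [-+-] → (-0.8073, -0.287802, -0.0560472)–(-0.8073, -0.388816, -0.0560472)  len=0.1010
  (v16,v20,v17) [-+-] → (-0.8073, -2.12192, 0)–(-0.8073, -1.8566, 0.23025)  len=0.3513
  (v17,v20,v21) [-++] → (-0.8073, -1.8566, 0.23025)–(-0.8073, -1.22309, 0.78)  len=0.8388
  (v17,v21,v18) [-++] → (-0.8073, -1.22309, 0.78)–(-0.8073, -0.388816, 0.0560472)  len=1.1046
  (v18,v22,v19) [++-] → (-0.8073, -0.762354, -0.380225)–(-0.8073, -0.388816, -0.0560472)  len=0.4946
  (v19,v22,v23) [-++] → (-0.8073, -0.762354, -0.380225)–(-0.8073, -1.22309, -0.78)  len=0.6100
  (v19,v23,v16) [-+-] → (-0.8073, -1.22309, -0.78)–(-0.8073, -1.44597, -0.58658)  len=0.2951
  (v16,v23,v20) [-++] → (-0.8073, -1.44597, -0.58658)–(-0.8073, -2.12192, 0)  len=0.8950

Chained into 1 loop(s):
  loop 1: 18 segments, perimeter = 10.7340
Total perimeter = 10.734


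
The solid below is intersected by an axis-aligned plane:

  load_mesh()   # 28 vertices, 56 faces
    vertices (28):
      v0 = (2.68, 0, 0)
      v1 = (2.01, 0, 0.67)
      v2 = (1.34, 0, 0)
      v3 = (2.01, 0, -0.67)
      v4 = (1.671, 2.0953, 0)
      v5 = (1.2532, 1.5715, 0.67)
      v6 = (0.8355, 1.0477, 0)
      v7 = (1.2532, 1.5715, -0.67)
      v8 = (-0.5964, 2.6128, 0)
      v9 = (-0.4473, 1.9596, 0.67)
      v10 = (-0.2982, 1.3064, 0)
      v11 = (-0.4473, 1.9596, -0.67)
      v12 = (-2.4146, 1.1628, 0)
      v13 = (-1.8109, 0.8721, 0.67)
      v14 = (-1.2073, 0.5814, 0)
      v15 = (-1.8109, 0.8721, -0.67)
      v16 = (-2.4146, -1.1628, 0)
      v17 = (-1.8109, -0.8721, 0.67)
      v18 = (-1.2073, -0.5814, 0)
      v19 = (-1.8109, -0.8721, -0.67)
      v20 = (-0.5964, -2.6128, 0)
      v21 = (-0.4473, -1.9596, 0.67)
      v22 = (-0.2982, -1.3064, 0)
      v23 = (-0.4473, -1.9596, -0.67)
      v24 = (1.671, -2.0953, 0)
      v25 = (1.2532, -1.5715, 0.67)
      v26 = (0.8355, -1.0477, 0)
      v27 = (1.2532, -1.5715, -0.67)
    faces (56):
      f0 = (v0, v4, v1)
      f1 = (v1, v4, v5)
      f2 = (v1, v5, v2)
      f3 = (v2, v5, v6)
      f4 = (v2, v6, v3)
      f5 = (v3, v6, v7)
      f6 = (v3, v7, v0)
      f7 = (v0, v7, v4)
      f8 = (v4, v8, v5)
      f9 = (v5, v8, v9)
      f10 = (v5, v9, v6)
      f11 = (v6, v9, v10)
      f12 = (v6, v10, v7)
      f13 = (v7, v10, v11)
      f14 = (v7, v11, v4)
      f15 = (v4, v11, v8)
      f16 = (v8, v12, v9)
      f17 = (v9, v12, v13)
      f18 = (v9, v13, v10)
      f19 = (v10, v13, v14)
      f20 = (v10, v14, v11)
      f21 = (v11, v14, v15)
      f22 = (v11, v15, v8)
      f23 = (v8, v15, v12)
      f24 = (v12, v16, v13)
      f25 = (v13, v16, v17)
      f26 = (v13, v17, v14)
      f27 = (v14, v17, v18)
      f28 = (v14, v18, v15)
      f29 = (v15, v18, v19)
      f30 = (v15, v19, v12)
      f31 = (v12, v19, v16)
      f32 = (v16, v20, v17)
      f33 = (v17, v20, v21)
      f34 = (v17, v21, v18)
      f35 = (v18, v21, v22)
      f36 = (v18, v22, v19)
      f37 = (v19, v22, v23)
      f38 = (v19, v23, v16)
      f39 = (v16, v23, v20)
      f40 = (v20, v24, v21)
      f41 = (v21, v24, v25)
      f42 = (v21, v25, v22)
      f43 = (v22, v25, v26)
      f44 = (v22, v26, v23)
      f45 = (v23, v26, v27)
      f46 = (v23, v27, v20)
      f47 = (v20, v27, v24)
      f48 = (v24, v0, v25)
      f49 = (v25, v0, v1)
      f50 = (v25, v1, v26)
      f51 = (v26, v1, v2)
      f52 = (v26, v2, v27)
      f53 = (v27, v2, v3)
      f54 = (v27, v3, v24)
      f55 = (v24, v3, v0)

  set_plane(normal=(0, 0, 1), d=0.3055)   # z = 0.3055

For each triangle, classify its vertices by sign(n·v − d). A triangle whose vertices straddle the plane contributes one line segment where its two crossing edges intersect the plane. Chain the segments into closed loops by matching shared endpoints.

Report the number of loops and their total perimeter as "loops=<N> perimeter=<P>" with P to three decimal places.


Straddling triangles (28 of 56):
  (v0,v4,v1) [--+] → (1.82557, 1.13991, 0.3055)–(2.3745, 0, 0.3055)  len=1.2652
  (v1,v4,v5) [+-+] → (1.82557, 1.13991, 0.3055)–(1.4805, 1.85646, 0.3055)  len=0.7953
  (v1,v5,v2) [++-] → (1.30042, 0.716557, 0.3055)–(1.6455, 0, 0.3055)  len=0.7953
  (v2,v5,v6) [-+-] → (1.30042, 0.716557, 0.3055)–(1.02596, 1.28654, 0.3055)  len=0.6326
  (v4,v8,v5) [--+] → (0.246962, 2.138, 0.3055)–(1.4805, 1.85646, 0.3055)  len=1.2653
  (v5,v8,v9) [+-+] → (0.246962, 2.138, 0.3055)–(-0.528415, 2.31496, 0.3055)  len=0.7953
  (v5,v9,v6) [++-] → (0.250581, 1.4635, 0.3055)–(1.02596, 1.28654, 0.3055)  len=0.7953
  (v6,v9,v10) [-+-] → (0.250581, 1.4635, 0.3055)–(-0.366185, 1.60424, 0.3055)  len=0.6326
  (v8,v12,v9) [--+] → (-1.51757, 1.52612, 0.3055)–(-0.528415, 2.31496, 0.3055)  len=1.2652
  (v9,v12,v13) [+-+] → (-1.51757, 1.52612, 0.3055)–(-2.13933, 1.03025, 0.3055)  len=0.7953
  (v9,v13,v10) [++-] → (-0.987946, 1.10837, 0.3055)–(-0.366185, 1.60424, 0.3055)  len=0.7953
  (v10,v13,v14) [-+-] → (-0.987946, 1.10837, 0.3055)–(-1.48252, 0.713951, 0.3055)  len=0.6326
  (v12,v16,v13) [--+] → (-2.13933, -0.234946, 0.3055)–(-2.13933, 1.03025, 0.3055)  len=1.2652
  (v13,v16,v17) [+-+] → (-2.13933, -0.234946, 0.3055)–(-2.13933, -1.03025, 0.3055)  len=0.7953
  (v13,v17,v14) [++-] → (-1.48252, -0.0813526, 0.3055)–(-1.48252, 0.713951, 0.3055)  len=0.7953
  (v14,v17,v18) [-+-] → (-1.48252, -0.0813526, 0.3055)–(-1.48252, -0.713951, 0.3055)  len=0.6326
  (v16,v20,v17) [--+] → (-1.15018, -1.81909, 0.3055)–(-2.13933, -1.03025, 0.3055)  len=1.2652
  (v17,v20,v21) [+-+] → (-1.15018, -1.81909, 0.3055)–(-0.528415, -2.31496, 0.3055)  len=0.7953
  (v17,v21,v18) [++-] → (-0.860763, -1.20982, 0.3055)–(-1.48252, -0.713951, 0.3055)  len=0.7953
  (v18,v21,v22) [-+-] → (-0.860763, -1.20982, 0.3055)–(-0.366185, -1.60424, 0.3055)  len=0.6326
  (v20,v24,v21) [--+] → (0.705118, -2.03342, 0.3055)–(-0.528415, -2.31496, 0.3055)  len=1.2653
  (v21,v24,v25) [+-+] → (0.705118, -2.03342, 0.3055)–(1.4805, -1.85646, 0.3055)  len=0.7953
  (v21,v25,v22) [++-] → (0.409192, -1.42728, 0.3055)–(-0.366185, -1.60424, 0.3055)  len=0.7953
  (v22,v25,v26) [-+-] → (0.409192, -1.42728, 0.3055)–(1.02596, -1.28654, 0.3055)  len=0.6326
  (v24,v0,v25) [--+] → (2.02942, -0.716557, 0.3055)–(1.4805, -1.85646, 0.3055)  len=1.2652
  (v25,v0,v1) [+-+] → (2.02942, -0.716557, 0.3055)–(2.3745, 0, 0.3055)  len=0.7953
  (v25,v1,v26) [++-] → (1.37104, -0.56998, 0.3055)–(1.02596, -1.28654, 0.3055)  len=0.7953
  (v26,v1,v2) [-+-] → (1.37104, -0.56998, 0.3055)–(1.6455, 0, 0.3055)  len=0.6326

Chained into 2 loop(s):
  loop 1: 14 segments, perimeter = 14.4236
  loop 2: 14 segments, perimeter = 9.9954
Total perimeter = 24.419

loops=2 perimeter=24.419


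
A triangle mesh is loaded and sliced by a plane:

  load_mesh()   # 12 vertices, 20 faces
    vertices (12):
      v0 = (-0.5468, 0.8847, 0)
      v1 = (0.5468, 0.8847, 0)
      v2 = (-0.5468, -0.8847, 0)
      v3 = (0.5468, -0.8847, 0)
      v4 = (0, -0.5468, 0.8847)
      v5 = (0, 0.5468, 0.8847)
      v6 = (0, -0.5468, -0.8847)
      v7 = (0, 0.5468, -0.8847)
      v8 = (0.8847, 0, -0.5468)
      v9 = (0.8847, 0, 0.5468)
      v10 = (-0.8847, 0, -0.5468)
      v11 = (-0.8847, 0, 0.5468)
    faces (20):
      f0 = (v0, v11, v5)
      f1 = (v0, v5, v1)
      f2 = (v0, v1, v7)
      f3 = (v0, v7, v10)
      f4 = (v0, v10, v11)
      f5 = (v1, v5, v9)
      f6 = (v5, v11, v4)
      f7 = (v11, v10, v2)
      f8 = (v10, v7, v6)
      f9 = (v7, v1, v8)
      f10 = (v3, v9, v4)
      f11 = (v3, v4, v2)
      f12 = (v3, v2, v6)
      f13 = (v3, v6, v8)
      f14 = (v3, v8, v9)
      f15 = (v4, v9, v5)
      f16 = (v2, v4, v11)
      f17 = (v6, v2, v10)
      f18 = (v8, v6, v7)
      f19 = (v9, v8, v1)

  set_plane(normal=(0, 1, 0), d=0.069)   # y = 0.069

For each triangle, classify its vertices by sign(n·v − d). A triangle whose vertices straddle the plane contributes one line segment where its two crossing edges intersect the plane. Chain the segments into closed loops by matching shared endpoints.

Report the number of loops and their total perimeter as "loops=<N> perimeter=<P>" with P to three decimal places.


Straddling triangles (10 of 20):
  (v0,v11,v5) [+-+] → (-0.858346, 0.069, 0.504154)–(-0.773061, 0.069, 0.589439)  len=0.1206
  (v0,v7,v10) [++-] → (-0.773061, 0.069, -0.589439)–(-0.858346, 0.069, -0.504154)  len=0.1206
  (v0,v10,v11) [+--] → (-0.858346, 0.069, -0.504154)–(-0.858346, 0.069, 0.504154)  len=1.0083
  (v1,v5,v9) [++-] → (0.773061, 0.069, 0.589439)–(0.858346, 0.069, 0.504154)  len=0.1206
  (v5,v11,v4) [+--] → (-0.773061, 0.069, 0.589439)–(0, 0.069, 0.8847)  len=0.8275
  (v10,v7,v6) [-+-] → (-0.773061, 0.069, -0.589439)–(0, 0.069, -0.8847)  len=0.8275
  (v7,v1,v8) [++-] → (0.858346, 0.069, -0.504154)–(0.773061, 0.069, -0.589439)  len=0.1206
  (v4,v9,v5) [--+] → (0.773061, 0.069, 0.589439)–(0, 0.069, 0.8847)  len=0.8275
  (v8,v6,v7) [--+] → (0, 0.069, -0.8847)–(0.773061, 0.069, -0.589439)  len=0.8275
  (v9,v8,v1) [--+] → (0.858346, 0.069, -0.504154)–(0.858346, 0.069, 0.504154)  len=1.0083

Chained into 1 loop(s):
  loop 1: 10 segments, perimeter = 5.8092
Total perimeter = 5.809

loops=1 perimeter=5.809


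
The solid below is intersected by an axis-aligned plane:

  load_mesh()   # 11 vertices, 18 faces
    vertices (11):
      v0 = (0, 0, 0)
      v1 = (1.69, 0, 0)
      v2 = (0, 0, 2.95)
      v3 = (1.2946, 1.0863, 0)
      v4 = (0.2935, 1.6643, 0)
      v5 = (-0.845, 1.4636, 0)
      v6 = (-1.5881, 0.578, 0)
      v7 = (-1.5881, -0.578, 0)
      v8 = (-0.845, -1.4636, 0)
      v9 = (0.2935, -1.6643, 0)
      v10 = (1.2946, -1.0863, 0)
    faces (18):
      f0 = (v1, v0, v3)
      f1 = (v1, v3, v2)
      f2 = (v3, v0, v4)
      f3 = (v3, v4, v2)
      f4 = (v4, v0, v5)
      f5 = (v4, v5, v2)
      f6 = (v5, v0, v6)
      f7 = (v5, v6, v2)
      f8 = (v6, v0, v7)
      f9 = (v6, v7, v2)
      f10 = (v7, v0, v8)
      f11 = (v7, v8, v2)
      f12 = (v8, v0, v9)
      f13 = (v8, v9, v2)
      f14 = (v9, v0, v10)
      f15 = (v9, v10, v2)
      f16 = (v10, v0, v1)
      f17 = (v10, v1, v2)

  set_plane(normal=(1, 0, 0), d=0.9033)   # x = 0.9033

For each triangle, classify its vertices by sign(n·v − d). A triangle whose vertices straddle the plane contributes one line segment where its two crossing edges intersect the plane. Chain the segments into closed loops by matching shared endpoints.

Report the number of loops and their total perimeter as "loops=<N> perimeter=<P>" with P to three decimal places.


loops=1 perimeter=6.520

Straddling triangles (8 of 18):
  (v1,v0,v3) [+-+] → (0.9033, 0, 0)–(0.9033, 0.75796, 0)  len=0.7580
  (v1,v3,v2) [++-] → (0.9033, 0.75796, 0.891654)–(0.9033, 0, 1.37323)  len=0.8980
  (v3,v0,v4) [+--] → (0.9033, 0.75796, 0)–(0.9033, 1.31222, 0)  len=0.5543
  (v3,v4,v2) [+--] → (0.9033, 1.31222, 0)–(0.9033, 0.75796, 0.891654)  len=1.0499
  (v9,v0,v10) [--+] → (0.9033, -0.75796, 0)–(0.9033, -1.31222, 0)  len=0.5543
  (v9,v10,v2) [-+-] → (0.9033, -1.31222, 0)–(0.9033, -0.75796, 0.891654)  len=1.0499
  (v10,v0,v1) [+-+] → (0.9033, -0.75796, 0)–(0.9033, 0, 0)  len=0.7580
  (v10,v1,v2) [++-] → (0.9033, 0, 1.37323)–(0.9033, -0.75796, 0.891654)  len=0.8980

Chained into 1 loop(s):
  loop 1: 8 segments, perimeter = 6.5202
Total perimeter = 6.520


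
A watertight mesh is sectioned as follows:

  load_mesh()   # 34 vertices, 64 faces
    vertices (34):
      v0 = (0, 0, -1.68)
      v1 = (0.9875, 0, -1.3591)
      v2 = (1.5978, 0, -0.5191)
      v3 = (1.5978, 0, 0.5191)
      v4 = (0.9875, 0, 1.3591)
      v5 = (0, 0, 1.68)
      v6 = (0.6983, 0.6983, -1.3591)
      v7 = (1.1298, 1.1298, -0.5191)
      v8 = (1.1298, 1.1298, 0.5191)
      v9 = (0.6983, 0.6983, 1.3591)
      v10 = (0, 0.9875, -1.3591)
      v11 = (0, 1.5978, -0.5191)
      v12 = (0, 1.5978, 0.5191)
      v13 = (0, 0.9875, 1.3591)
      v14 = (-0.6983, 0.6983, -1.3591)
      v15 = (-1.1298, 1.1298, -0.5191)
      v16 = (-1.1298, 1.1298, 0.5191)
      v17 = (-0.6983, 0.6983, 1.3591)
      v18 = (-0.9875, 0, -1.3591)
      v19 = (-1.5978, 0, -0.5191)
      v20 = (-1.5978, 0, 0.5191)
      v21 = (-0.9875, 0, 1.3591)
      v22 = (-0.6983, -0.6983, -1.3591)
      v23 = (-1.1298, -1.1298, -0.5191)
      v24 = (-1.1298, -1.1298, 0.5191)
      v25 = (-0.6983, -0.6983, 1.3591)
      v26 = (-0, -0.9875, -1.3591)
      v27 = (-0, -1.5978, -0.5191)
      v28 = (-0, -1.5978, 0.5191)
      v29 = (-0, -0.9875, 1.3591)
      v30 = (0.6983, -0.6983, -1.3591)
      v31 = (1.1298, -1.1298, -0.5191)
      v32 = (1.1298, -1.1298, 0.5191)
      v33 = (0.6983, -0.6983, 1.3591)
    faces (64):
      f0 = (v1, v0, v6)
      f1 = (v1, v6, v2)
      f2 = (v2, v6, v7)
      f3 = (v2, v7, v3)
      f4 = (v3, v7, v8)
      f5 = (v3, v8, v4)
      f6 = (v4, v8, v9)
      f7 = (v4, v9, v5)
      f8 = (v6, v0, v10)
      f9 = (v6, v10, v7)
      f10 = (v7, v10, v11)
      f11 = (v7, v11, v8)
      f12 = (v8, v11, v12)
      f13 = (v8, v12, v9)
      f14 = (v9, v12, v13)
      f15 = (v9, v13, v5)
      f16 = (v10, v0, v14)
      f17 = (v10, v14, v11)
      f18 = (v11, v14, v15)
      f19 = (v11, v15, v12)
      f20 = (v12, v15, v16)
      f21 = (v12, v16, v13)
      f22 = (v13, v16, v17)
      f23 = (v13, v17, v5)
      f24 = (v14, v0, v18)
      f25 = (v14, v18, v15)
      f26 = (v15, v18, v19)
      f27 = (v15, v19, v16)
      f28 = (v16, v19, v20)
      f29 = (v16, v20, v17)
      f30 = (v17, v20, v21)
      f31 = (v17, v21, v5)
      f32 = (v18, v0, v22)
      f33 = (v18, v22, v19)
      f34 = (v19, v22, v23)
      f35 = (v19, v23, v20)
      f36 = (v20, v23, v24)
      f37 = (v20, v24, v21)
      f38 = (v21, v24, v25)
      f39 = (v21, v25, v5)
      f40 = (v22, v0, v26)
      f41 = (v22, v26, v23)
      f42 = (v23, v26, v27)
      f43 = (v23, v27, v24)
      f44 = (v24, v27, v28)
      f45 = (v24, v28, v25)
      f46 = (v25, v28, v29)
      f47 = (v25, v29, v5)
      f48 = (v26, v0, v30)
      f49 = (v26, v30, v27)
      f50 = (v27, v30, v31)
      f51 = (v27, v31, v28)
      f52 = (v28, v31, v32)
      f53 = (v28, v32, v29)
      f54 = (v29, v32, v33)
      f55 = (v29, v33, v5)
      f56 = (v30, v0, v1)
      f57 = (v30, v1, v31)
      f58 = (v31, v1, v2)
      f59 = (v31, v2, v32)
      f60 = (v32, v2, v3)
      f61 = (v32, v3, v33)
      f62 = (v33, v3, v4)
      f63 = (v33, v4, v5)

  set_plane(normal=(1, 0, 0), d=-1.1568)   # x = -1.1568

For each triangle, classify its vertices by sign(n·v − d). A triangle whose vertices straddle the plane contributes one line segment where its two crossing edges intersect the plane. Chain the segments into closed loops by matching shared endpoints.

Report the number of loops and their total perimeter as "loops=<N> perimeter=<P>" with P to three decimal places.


Straddling triangles (10 of 64):
  (v15,v18,v19) [++-] → (-1.1568, 0, -1.12608)–(-1.1568, 1.06462, -0.5191)  len=1.2255
  (v15,v19,v16) [+-+] → (-1.1568, 1.06462, -0.5191)–(-1.1568, 1.06462, 0.459204)  len=0.9783
  (v16,v19,v20) [+--] → (-1.1568, 1.06462, 0.459204)–(-1.1568, 1.06462, 0.5191)  len=0.0599
  (v16,v20,v17) [+-+] → (-1.1568, 1.06462, 0.5191)–(-1.1568, 0.342357, 0.930929)  len=0.8314
  (v17,v20,v21) [+-+] → (-1.1568, 0.342357, 0.930929)–(-1.1568, 0, 1.12608)  len=0.3941
  (v18,v22,v19) [++-] → (-1.1568, -0.342357, -0.930929)–(-1.1568, 0, -1.12608)  len=0.3941
  (v19,v22,v23) [-++] → (-1.1568, -0.342357, -0.930929)–(-1.1568, -1.06462, -0.5191)  len=0.8314
  (v19,v23,v20) [-+-] → (-1.1568, -1.06462, -0.5191)–(-1.1568, -1.06462, -0.459204)  len=0.0599
  (v20,v23,v24) [-++] → (-1.1568, -1.06462, -0.459204)–(-1.1568, -1.06462, 0.5191)  len=0.9783
  (v20,v24,v21) [-++] → (-1.1568, -1.06462, 0.5191)–(-1.1568, 0, 1.12608)  len=1.2255

Chained into 1 loop(s):
  loop 1: 10 segments, perimeter = 6.9784
Total perimeter = 6.978

loops=1 perimeter=6.978


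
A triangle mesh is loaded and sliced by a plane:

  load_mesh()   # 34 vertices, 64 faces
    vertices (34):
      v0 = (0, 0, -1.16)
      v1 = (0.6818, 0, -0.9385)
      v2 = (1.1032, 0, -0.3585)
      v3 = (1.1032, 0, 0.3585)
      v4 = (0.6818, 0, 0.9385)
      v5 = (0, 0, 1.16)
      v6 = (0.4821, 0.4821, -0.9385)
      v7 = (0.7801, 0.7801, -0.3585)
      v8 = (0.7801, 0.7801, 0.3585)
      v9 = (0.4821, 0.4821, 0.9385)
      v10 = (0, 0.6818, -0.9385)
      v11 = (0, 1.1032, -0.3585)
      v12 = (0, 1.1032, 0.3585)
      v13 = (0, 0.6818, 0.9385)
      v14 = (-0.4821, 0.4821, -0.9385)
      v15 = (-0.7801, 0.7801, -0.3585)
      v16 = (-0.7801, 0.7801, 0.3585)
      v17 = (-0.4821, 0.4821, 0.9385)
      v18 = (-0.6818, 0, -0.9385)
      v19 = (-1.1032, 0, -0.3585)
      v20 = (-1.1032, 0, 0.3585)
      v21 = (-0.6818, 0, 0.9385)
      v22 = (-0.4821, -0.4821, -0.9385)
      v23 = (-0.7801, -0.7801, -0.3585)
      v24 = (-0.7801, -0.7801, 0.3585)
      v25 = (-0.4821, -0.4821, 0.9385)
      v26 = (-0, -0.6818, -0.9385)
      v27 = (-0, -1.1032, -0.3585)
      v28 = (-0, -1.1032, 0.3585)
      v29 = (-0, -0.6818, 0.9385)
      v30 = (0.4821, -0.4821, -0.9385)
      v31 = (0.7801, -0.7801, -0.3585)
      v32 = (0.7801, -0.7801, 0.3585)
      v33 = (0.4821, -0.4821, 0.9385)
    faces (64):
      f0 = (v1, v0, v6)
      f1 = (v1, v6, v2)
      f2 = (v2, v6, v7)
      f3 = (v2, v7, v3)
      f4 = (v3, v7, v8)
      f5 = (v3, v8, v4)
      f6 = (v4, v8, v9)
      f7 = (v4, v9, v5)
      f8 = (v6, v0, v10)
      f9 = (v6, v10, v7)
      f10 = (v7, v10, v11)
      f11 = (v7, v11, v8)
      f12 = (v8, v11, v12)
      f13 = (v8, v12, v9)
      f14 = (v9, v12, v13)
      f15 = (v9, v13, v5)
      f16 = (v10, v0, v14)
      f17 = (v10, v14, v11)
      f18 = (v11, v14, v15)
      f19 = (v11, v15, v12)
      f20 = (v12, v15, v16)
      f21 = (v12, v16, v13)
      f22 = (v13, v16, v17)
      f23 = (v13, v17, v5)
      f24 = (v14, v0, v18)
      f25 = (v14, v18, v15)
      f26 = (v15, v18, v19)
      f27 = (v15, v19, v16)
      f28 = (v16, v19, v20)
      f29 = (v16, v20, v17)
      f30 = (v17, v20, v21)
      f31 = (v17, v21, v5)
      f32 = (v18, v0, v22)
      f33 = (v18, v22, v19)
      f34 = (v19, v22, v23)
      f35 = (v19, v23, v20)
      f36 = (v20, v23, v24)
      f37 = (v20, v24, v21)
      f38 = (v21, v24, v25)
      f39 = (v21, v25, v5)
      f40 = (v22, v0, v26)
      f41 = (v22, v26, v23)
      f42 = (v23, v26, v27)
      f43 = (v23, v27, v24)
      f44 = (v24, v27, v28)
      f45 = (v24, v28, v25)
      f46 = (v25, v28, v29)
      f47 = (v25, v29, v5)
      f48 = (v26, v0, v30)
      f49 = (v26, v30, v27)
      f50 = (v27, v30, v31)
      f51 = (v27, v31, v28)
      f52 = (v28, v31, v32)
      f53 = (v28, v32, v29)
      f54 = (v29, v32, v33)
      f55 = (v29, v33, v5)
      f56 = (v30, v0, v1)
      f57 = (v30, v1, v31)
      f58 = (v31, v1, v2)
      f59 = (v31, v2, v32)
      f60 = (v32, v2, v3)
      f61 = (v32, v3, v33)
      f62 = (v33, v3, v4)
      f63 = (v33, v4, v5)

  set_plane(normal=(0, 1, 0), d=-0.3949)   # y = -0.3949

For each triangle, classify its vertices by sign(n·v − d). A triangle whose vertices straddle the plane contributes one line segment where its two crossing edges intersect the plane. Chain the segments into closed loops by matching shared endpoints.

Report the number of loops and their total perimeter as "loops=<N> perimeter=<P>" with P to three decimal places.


Straddling triangles (20 of 64):
  (v18,v0,v22) [++-] → (-0.3949, -0.3949, -0.978564)–(-0.518221, -0.3949, -0.9385)  len=0.1297
  (v18,v22,v19) [+-+] → (-0.518221, -0.3949, -0.9385)–(-0.594442, -0.3949, -0.833592)  len=0.1297
  (v19,v22,v23) [+--] → (-0.594442, -0.3949, -0.833592)–(-0.939641, -0.3949, -0.3585)  len=0.5873
  (v19,v23,v20) [+-+] → (-0.939641, -0.3949, -0.3585)–(-0.939641, -0.3949, -0.0044577)  len=0.3540
  (v20,v23,v24) [+--] → (-0.939641, -0.3949, -0.0044577)–(-0.939641, -0.3949, 0.3585)  len=0.3630
  (v20,v24,v21) [+-+] → (-0.939641, -0.3949, 0.3585)–(-0.731561, -0.3949, 0.644894)  len=0.3540
  (v21,v24,v25) [+--] → (-0.731561, -0.3949, 0.644894)–(-0.518221, -0.3949, 0.9385)  len=0.3629
  (v21,v25,v5) [+-+] → (-0.518221, -0.3949, 0.9385)–(-0.3949, -0.3949, 0.978564)  len=0.1297
  (v22,v0,v26) [-+-] → (-0.3949, -0.3949, -0.978564)–(0, -0.3949, -1.03171)  len=0.3985
  (v25,v29,v5) [--+] → (0, -0.3949, 1.03171)–(-0.3949, -0.3949, 0.978564)  len=0.3985
  (v26,v0,v30) [-+-] → (0, -0.3949, -1.03171)–(0.3949, -0.3949, -0.978564)  len=0.3985
  (v29,v33,v5) [--+] → (0.3949, -0.3949, 0.978564)–(0, -0.3949, 1.03171)  len=0.3985
  (v30,v0,v1) [-++] → (0.3949, -0.3949, -0.978564)–(0.518221, -0.3949, -0.9385)  len=0.1297
  (v30,v1,v31) [-+-] → (0.518221, -0.3949, -0.9385)–(0.731561, -0.3949, -0.644894)  len=0.3629
  (v31,v1,v2) [-++] → (0.731561, -0.3949, -0.644894)–(0.939641, -0.3949, -0.3585)  len=0.3540
  (v31,v2,v32) [-+-] → (0.939641, -0.3949, -0.3585)–(0.939641, -0.3949, 0.0044577)  len=0.3630
  (v32,v2,v3) [-++] → (0.939641, -0.3949, 0.0044577)–(0.939641, -0.3949, 0.3585)  len=0.3540
  (v32,v3,v33) [-+-] → (0.939641, -0.3949, 0.3585)–(0.594442, -0.3949, 0.833592)  len=0.5873
  (v33,v3,v4) [-++] → (0.594442, -0.3949, 0.833592)–(0.518221, -0.3949, 0.9385)  len=0.1297
  (v33,v4,v5) [-++] → (0.518221, -0.3949, 0.9385)–(0.3949, -0.3949, 0.978564)  len=0.1297

Chained into 1 loop(s):
  loop 1: 20 segments, perimeter = 6.4142
Total perimeter = 6.414

loops=1 perimeter=6.414


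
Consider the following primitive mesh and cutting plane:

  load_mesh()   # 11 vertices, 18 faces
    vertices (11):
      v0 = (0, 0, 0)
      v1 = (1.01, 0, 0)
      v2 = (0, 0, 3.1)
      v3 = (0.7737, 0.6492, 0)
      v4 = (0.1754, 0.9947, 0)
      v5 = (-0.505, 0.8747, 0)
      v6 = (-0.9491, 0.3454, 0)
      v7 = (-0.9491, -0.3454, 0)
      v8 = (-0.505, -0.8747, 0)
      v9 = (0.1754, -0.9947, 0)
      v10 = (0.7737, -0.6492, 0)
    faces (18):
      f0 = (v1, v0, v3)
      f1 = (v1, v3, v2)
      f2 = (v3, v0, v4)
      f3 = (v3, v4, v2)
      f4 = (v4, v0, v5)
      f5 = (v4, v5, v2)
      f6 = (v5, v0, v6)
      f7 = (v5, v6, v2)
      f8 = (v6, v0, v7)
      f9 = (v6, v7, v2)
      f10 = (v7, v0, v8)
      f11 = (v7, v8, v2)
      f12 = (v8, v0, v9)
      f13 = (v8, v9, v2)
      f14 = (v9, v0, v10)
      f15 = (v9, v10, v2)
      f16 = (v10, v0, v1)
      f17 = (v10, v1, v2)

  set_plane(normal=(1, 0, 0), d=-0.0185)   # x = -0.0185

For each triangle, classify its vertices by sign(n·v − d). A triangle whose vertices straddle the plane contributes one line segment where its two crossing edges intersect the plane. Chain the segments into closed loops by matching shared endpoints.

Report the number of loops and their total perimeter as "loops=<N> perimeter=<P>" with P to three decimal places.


loops=1 perimeter=8.307

Straddling triangles (10 of 18):
  (v4,v0,v5) [++-] → (-0.0185, 0.0320435, 0)–(-0.0185, 0.960502, 0)  len=0.9285
  (v4,v5,v2) [+-+] → (-0.0185, 0.960502, 0)–(-0.0185, 0.0320435, 2.98644)  len=3.1274
  (v5,v0,v6) [-+-] → (-0.0185, 0.0320435, 0)–(-0.0185, 0.00673259, 0)  len=0.0253
  (v5,v6,v2) [--+] → (-0.0185, 0.00673259, 3.03957)–(-0.0185, 0.0320435, 2.98644)  len=0.0589
  (v6,v0,v7) [-+-] → (-0.0185, 0.00673259, 0)–(-0.0185, -0.00673259, 0)  len=0.0135
  (v6,v7,v2) [--+] → (-0.0185, -0.00673259, 3.03957)–(-0.0185, 0.00673259, 3.03957)  len=0.0135
  (v7,v0,v8) [-+-] → (-0.0185, -0.00673259, 0)–(-0.0185, -0.0320435, 0)  len=0.0253
  (v7,v8,v2) [--+] → (-0.0185, -0.0320435, 2.98644)–(-0.0185, -0.00673259, 3.03957)  len=0.0589
  (v8,v0,v9) [-++] → (-0.0185, -0.0320435, 0)–(-0.0185, -0.960502, 0)  len=0.9285
  (v8,v9,v2) [-++] → (-0.0185, -0.960502, 0)–(-0.0185, -0.0320435, 2.98644)  len=3.1274

Chained into 1 loop(s):
  loop 1: 10 segments, perimeter = 8.3071
Total perimeter = 8.307
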